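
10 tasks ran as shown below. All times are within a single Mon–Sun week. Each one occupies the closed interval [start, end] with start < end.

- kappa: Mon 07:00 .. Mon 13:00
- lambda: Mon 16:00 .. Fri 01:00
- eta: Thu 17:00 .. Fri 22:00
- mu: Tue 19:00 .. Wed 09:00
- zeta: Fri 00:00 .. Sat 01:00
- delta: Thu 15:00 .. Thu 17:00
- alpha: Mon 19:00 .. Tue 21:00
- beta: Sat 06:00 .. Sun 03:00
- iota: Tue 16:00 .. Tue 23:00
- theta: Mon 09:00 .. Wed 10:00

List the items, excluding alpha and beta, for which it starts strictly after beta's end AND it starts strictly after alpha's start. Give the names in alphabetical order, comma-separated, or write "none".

Conditions: its start is strictly after beta's end (X.start > Sun 03:00) AND its start is strictly after alpha's start (X.start > Mon 19:00).
delta: start Thu 15:00 > Sun 03:00? ✗; start Thu 15:00 > Mon 19:00? ✓ → no.
eta: start Thu 17:00 > Sun 03:00? ✗; start Thu 17:00 > Mon 19:00? ✓ → no.
iota: start Tue 16:00 > Sun 03:00? ✗; start Tue 16:00 > Mon 19:00? ✓ → no.
kappa: start Mon 07:00 > Sun 03:00? ✗; start Mon 07:00 > Mon 19:00? ✗ → no.
lambda: start Mon 16:00 > Sun 03:00? ✗; start Mon 16:00 > Mon 19:00? ✗ → no.
mu: start Tue 19:00 > Sun 03:00? ✗; start Tue 19:00 > Mon 19:00? ✓ → no.
theta: start Mon 09:00 > Sun 03:00? ✗; start Mon 09:00 > Mon 19:00? ✗ → no.
zeta: start Fri 00:00 > Sun 03:00? ✗; start Fri 00:00 > Mon 19:00? ✓ → no.
Result: none.

none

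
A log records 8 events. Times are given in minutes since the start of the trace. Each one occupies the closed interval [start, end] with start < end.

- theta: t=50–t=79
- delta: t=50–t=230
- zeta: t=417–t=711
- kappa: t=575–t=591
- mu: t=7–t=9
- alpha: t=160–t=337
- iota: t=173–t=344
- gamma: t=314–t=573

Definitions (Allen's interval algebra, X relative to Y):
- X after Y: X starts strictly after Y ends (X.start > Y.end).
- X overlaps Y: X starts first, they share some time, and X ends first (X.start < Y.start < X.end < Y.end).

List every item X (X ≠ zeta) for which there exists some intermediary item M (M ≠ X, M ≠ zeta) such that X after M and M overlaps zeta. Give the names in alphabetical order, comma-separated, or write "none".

Target zeta = [t=417, t=711].
Intermediaries M with M overlaps zeta: gamma.
Via gamma — items with X after gamma: kappa.
Union: kappa.

kappa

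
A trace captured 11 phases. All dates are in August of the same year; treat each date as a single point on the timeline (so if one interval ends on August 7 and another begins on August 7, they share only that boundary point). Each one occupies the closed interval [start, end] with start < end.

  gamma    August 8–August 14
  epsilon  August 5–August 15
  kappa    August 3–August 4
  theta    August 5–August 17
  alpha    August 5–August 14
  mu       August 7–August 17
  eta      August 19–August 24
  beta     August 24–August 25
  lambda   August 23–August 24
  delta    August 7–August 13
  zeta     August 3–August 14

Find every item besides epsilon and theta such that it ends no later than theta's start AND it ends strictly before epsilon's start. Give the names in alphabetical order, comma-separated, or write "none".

Conditions: its end is no later than theta's start (X.end <= August 5) AND its end is strictly before epsilon's start (X.end < August 5).
alpha: end August 14 <= August 5? ✗; end August 14 < August 5? ✗ → no.
beta: end August 25 <= August 5? ✗; end August 25 < August 5? ✗ → no.
delta: end August 13 <= August 5? ✗; end August 13 < August 5? ✗ → no.
eta: end August 24 <= August 5? ✗; end August 24 < August 5? ✗ → no.
gamma: end August 14 <= August 5? ✗; end August 14 < August 5? ✗ → no.
kappa: end August 4 <= August 5? ✓; end August 4 < August 5? ✓ → yes.
lambda: end August 24 <= August 5? ✗; end August 24 < August 5? ✗ → no.
mu: end August 17 <= August 5? ✗; end August 17 < August 5? ✗ → no.
zeta: end August 14 <= August 5? ✗; end August 14 < August 5? ✗ → no.
Result: kappa.

kappa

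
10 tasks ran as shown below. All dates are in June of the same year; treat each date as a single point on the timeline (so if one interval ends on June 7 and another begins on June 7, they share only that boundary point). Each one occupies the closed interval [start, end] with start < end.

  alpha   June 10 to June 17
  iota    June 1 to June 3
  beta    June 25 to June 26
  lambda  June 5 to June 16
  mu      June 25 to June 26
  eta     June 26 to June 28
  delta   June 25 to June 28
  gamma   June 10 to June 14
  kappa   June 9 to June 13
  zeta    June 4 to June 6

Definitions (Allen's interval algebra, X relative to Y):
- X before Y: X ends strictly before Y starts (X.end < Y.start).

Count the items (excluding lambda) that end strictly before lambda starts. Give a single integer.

Target lambda = [June 5, June 16].
alpha [June 10, June 17] → overlapped-by → no.
beta [June 25, June 26] → after → no.
delta [June 25, June 28] → after → no.
eta [June 26, June 28] → after → no.
gamma [June 10, June 14] → during → no.
iota [June 1, June 3] → before → counts.
kappa [June 9, June 13] → during → no.
mu [June 25, June 26] → after → no.
zeta [June 4, June 6] → overlaps → no.
Total: 1.

1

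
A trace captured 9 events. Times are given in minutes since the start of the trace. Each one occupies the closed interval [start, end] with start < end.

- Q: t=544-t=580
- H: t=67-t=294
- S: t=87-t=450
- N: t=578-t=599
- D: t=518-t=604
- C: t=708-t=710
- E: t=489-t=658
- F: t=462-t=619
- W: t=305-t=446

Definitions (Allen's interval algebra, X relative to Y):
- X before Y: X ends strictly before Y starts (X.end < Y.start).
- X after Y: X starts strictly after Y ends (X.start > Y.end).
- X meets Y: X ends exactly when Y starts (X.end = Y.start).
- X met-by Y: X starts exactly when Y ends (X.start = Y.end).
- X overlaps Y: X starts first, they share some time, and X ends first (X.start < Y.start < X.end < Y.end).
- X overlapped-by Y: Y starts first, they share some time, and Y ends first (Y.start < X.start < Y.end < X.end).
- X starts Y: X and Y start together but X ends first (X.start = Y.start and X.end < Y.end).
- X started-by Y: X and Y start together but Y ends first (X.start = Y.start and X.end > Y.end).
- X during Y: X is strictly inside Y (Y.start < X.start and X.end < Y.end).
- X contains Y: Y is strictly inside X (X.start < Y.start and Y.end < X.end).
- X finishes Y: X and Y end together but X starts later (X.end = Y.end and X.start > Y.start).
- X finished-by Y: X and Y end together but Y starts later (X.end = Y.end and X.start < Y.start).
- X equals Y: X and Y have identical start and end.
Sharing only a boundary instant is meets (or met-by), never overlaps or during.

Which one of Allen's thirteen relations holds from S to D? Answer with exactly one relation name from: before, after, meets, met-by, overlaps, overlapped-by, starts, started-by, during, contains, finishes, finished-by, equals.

S = [t=87, t=450]; D = [t=518, t=604].
Compare endpoints: S.start < D.start, S.start < D.end, S.end < D.start, S.end < D.end.
That pattern is 'before'.

before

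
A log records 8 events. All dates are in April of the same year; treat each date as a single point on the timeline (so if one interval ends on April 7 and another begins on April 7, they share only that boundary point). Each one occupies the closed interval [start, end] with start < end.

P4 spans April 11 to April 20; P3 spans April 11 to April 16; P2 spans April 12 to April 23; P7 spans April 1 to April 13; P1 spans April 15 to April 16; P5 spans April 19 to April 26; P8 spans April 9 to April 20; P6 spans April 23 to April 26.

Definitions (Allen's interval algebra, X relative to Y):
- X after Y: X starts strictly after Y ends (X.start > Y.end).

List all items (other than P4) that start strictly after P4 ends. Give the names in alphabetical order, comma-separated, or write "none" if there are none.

Target P4 = [April 11, April 20].
P1 [April 15, April 16] → during → no.
P2 [April 12, April 23] → overlapped-by → no.
P3 [April 11, April 16] → starts → no.
P5 [April 19, April 26] → overlapped-by → no.
P6 [April 23, April 26] → after → yes.
P7 [April 1, April 13] → overlaps → no.
P8 [April 9, April 20] → finished-by → no.
Result: P6.

P6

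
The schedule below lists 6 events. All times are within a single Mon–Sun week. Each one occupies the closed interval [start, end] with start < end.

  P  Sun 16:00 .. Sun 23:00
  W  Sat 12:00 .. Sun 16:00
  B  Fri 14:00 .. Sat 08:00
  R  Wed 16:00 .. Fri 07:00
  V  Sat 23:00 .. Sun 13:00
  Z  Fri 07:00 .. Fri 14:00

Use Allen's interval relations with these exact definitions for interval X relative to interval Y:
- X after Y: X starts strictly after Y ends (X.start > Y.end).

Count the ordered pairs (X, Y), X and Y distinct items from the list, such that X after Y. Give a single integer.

11

Checking all 30 ordered pairs for relation 'after'; matching pairs in alphabetical order:
(B, R): B after R ✓
(P, B): P after B ✓
(P, R): P after R ✓
(P, V): P after V ✓
(P, Z): P after Z ✓
(V, B): V after B ✓
(V, R): V after R ✓
(V, Z): V after Z ✓
(W, B): W after B ✓
(W, R): W after R ✓
(W, Z): W after Z ✓
Count: 11.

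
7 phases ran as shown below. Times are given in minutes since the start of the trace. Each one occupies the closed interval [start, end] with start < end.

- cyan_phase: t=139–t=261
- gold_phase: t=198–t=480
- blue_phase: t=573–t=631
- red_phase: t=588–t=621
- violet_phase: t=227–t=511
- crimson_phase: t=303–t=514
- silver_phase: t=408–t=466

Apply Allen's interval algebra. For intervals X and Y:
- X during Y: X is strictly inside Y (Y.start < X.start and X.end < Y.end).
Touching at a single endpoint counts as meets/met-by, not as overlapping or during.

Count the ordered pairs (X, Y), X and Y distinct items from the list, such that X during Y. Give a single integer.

4

Checking all 42 ordered pairs for relation 'during'; matching pairs in alphabetical order:
(red_phase, blue_phase): red_phase during blue_phase ✓
(silver_phase, crimson_phase): silver_phase during crimson_phase ✓
(silver_phase, gold_phase): silver_phase during gold_phase ✓
(silver_phase, violet_phase): silver_phase during violet_phase ✓
Count: 4.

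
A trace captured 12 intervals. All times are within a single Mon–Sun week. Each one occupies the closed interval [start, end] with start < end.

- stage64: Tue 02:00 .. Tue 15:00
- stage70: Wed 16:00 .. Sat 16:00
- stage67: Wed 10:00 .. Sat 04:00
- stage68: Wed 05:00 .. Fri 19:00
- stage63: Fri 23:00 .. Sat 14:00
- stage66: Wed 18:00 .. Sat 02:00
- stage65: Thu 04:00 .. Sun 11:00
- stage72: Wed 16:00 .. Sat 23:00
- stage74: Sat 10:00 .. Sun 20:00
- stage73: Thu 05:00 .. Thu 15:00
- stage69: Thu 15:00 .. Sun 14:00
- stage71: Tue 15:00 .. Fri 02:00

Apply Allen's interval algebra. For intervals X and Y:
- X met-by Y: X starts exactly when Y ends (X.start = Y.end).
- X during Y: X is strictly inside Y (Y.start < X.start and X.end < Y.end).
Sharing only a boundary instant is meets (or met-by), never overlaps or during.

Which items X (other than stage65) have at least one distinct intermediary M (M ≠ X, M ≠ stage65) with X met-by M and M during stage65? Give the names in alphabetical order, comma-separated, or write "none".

stage69

Target stage65 = [Thu 04:00, Sun 11:00].
Intermediaries M with M during stage65: stage63, stage73.
Via stage63 — items with X met-by stage63: none.
Via stage73 — items with X met-by stage73: stage69.
Union: stage69.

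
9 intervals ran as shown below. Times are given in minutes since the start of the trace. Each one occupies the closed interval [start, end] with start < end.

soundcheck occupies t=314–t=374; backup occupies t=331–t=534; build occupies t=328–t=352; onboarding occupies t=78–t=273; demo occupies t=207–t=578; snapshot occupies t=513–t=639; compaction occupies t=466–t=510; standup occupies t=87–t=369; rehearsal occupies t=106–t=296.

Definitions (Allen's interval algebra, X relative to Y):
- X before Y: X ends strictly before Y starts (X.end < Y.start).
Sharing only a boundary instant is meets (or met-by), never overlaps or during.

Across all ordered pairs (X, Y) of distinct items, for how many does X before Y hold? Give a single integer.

17

Checking all 72 ordered pairs for relation 'before'; matching pairs in alphabetical order:
(build, compaction): build before compaction ✓
(build, snapshot): build before snapshot ✓
(compaction, snapshot): compaction before snapshot ✓
(onboarding, backup): onboarding before backup ✓
(onboarding, build): onboarding before build ✓
(onboarding, compaction): onboarding before compaction ✓
(onboarding, snapshot): onboarding before snapshot ✓
(onboarding, soundcheck): onboarding before soundcheck ✓
(rehearsal, backup): rehearsal before backup ✓
(rehearsal, build): rehearsal before build ✓
(rehearsal, compaction): rehearsal before compaction ✓
(rehearsal, snapshot): rehearsal before snapshot ✓
(rehearsal, soundcheck): rehearsal before soundcheck ✓
(soundcheck, compaction): soundcheck before compaction ✓
(soundcheck, snapshot): soundcheck before snapshot ✓
(standup, compaction): standup before compaction ✓
(standup, snapshot): standup before snapshot ✓
Count: 17.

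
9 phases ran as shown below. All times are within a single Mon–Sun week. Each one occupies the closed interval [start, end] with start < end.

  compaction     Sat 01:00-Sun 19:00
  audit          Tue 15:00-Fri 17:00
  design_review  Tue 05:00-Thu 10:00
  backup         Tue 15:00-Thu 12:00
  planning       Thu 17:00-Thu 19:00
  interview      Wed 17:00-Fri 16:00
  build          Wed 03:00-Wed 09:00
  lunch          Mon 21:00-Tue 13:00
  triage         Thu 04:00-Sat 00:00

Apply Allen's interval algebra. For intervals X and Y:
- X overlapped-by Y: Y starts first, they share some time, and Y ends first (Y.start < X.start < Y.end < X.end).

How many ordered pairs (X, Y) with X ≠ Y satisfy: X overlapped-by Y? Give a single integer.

9

Checking all 72 ordered pairs for relation 'overlapped-by'; matching pairs in alphabetical order:
(audit, design_review): audit overlapped-by design_review ✓
(backup, design_review): backup overlapped-by design_review ✓
(design_review, lunch): design_review overlapped-by lunch ✓
(interview, backup): interview overlapped-by backup ✓
(interview, design_review): interview overlapped-by design_review ✓
(triage, audit): triage overlapped-by audit ✓
(triage, backup): triage overlapped-by backup ✓
(triage, design_review): triage overlapped-by design_review ✓
(triage, interview): triage overlapped-by interview ✓
Count: 9.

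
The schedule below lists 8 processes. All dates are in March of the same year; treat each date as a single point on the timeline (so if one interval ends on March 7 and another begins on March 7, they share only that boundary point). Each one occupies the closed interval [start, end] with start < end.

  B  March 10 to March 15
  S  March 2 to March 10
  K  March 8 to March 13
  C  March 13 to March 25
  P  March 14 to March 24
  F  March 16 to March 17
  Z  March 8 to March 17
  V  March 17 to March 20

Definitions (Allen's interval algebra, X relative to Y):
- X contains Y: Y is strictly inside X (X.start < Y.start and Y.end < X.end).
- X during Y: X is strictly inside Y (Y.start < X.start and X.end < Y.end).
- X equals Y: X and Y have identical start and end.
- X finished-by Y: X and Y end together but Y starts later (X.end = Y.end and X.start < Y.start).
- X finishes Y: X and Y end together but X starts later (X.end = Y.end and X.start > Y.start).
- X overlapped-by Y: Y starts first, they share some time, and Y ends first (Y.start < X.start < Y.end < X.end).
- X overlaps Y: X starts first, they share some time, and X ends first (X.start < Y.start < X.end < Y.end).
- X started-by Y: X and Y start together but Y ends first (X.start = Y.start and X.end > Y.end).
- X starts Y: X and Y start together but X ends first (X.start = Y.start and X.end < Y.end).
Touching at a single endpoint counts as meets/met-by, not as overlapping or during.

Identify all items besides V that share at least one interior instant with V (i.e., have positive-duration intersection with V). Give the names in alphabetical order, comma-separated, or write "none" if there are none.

C, P

Target V = [March 17, March 20].
B [March 10, March 15] → before → no.
C [March 13, March 25] → contains → yes.
F [March 16, March 17] → meets → no.
K [March 8, March 13] → before → no.
P [March 14, March 24] → contains → yes.
S [March 2, March 10] → before → no.
Z [March 8, March 17] → meets → no.
Result: C, P.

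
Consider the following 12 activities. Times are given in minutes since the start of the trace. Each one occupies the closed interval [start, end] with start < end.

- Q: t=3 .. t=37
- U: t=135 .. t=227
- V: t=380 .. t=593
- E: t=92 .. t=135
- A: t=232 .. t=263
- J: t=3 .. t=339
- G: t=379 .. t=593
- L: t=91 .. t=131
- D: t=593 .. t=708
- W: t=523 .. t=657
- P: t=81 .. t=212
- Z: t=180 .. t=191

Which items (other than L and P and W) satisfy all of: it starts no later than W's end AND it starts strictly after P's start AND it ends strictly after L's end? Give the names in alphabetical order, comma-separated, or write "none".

Conditions: its start is no later than W's end (X.start <= t=657) AND its start is strictly after P's start (X.start > t=81) AND its end is strictly after L's end (X.end > t=131).
A: start t=232 <= t=657? ✓; start t=232 > t=81? ✓; end t=263 > t=131? ✓ → yes.
D: start t=593 <= t=657? ✓; start t=593 > t=81? ✓; end t=708 > t=131? ✓ → yes.
E: start t=92 <= t=657? ✓; start t=92 > t=81? ✓; end t=135 > t=131? ✓ → yes.
G: start t=379 <= t=657? ✓; start t=379 > t=81? ✓; end t=593 > t=131? ✓ → yes.
J: start t=3 <= t=657? ✓; start t=3 > t=81? ✗; end t=339 > t=131? ✓ → no.
Q: start t=3 <= t=657? ✓; start t=3 > t=81? ✗; end t=37 > t=131? ✗ → no.
U: start t=135 <= t=657? ✓; start t=135 > t=81? ✓; end t=227 > t=131? ✓ → yes.
V: start t=380 <= t=657? ✓; start t=380 > t=81? ✓; end t=593 > t=131? ✓ → yes.
Z: start t=180 <= t=657? ✓; start t=180 > t=81? ✓; end t=191 > t=131? ✓ → yes.
Result: A, D, E, G, U, V, Z.

A, D, E, G, U, V, Z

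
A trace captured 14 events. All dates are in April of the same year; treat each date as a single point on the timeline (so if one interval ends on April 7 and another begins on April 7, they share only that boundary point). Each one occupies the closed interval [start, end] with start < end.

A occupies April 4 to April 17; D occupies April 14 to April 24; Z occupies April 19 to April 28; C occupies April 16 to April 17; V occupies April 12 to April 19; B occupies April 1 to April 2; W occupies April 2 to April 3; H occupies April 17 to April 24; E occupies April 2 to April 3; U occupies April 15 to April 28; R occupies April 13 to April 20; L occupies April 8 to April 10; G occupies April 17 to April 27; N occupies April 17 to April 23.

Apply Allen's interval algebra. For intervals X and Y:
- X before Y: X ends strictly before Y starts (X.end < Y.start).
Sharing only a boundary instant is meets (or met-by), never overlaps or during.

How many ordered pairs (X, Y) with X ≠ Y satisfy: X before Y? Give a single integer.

Checking all 182 ordered pairs for relation 'before'; matching pairs in alphabetical order:
(A, Z): A before Z ✓
(B, A): B before A ✓
(B, C): B before C ✓
(B, D): B before D ✓
(B, G): B before G ✓
(B, H): B before H ✓
(B, L): B before L ✓
(B, N): B before N ✓
(B, R): B before R ✓
(B, U): B before U ✓
(B, V): B before V ✓
(B, Z): B before Z ✓
(C, Z): C before Z ✓
(E, A): E before A ✓
(E, C): E before C ✓
(E, D): E before D ✓
(E, G): E before G ✓
(E, H): E before H ✓
(E, L): E before L ✓
(E, N): E before N ✓
(E, R): E before R ✓
(E, U): E before U ✓
(E, V): E before V ✓
(E, Z): E before Z ✓
... plus 20 further pairs not listed.
Count: 44.

44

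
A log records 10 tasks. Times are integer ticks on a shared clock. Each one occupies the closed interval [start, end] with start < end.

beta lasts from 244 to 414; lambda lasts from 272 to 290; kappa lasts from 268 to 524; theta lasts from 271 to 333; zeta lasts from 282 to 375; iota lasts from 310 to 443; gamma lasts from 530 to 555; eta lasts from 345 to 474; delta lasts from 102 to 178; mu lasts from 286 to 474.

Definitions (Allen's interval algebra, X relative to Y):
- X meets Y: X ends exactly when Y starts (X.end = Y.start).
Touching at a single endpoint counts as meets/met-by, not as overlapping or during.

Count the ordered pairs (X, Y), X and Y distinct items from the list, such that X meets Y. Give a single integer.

Checking all 90 ordered pairs for relation 'meets'; matching pairs in alphabetical order:
No pair satisfies it.
Count: 0.

0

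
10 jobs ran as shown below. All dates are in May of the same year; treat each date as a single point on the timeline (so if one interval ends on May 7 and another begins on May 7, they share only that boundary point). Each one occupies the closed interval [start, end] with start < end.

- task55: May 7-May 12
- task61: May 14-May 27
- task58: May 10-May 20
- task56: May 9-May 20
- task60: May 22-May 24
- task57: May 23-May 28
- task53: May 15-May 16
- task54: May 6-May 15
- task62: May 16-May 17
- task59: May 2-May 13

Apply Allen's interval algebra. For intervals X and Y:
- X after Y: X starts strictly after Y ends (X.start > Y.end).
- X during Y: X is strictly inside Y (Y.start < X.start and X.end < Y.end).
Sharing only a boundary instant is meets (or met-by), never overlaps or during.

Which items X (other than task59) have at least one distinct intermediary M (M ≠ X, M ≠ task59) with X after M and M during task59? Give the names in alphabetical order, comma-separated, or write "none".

task53, task57, task60, task61, task62

Target task59 = [May 2, May 13].
Intermediaries M with M during task59: task55.
Via task55 — items with X after task55: task53, task57, task60, task61, task62.
Union: task53, task57, task60, task61, task62.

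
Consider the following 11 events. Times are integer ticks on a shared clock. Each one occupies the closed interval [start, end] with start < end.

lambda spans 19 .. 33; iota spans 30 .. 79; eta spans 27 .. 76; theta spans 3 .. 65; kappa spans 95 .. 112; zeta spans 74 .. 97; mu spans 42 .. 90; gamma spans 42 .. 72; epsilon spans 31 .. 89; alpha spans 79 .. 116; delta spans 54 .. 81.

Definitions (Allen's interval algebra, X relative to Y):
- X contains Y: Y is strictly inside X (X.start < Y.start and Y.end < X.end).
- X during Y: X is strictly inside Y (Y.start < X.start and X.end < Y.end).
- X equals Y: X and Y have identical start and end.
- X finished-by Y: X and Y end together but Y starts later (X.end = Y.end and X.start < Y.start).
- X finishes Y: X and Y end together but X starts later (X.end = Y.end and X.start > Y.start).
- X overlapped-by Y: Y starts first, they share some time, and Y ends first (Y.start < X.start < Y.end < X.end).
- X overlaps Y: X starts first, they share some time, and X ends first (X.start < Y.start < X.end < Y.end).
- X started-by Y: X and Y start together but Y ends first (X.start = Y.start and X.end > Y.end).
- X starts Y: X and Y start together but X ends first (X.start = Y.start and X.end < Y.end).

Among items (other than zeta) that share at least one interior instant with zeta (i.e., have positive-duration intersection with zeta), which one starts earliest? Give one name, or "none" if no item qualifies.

Target zeta = [74, 97].
alpha [79, 116] → overlapped-by → candidate.
delta [54, 81] → overlaps → candidate.
epsilon [31, 89] → overlaps → candidate.
eta [27, 76] → overlaps → candidate.
gamma [42, 72] → before → excluded.
iota [30, 79] → overlaps → candidate.
kappa [95, 112] → overlapped-by → candidate.
lambda [19, 33] → before → excluded.
mu [42, 90] → overlaps → candidate.
theta [3, 65] → before → excluded.
Among candidates, earliest start is 27 → eta.

eta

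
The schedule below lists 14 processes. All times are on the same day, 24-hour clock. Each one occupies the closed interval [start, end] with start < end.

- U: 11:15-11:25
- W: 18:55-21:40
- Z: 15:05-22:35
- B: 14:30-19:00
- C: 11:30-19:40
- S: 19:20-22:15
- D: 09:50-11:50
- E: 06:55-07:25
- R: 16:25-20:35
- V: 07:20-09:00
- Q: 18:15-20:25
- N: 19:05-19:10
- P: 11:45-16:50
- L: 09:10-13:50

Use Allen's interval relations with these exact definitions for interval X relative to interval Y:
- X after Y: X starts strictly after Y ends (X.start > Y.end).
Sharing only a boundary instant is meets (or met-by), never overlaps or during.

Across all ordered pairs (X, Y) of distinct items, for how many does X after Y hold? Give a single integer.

Checking all 182 ordered pairs for relation 'after'; matching pairs in alphabetical order:
(B, D): B after D ✓
(B, E): B after E ✓
(B, L): B after L ✓
(B, U): B after U ✓
(B, V): B after V ✓
(C, E): C after E ✓
(C, U): C after U ✓
(C, V): C after V ✓
(D, E): D after E ✓
(D, V): D after V ✓
(L, E): L after E ✓
(L, V): L after V ✓
(N, B): N after B ✓
(N, D): N after D ✓
(N, E): N after E ✓
(N, L): N after L ✓
(N, P): N after P ✓
(N, U): N after U ✓
(N, V): N after V ✓
(P, E): P after E ✓
(P, U): P after U ✓
(P, V): P after V ✓
(Q, D): Q after D ✓
(Q, E): Q after E ✓
... plus 30 further pairs not listed.
Count: 54.

54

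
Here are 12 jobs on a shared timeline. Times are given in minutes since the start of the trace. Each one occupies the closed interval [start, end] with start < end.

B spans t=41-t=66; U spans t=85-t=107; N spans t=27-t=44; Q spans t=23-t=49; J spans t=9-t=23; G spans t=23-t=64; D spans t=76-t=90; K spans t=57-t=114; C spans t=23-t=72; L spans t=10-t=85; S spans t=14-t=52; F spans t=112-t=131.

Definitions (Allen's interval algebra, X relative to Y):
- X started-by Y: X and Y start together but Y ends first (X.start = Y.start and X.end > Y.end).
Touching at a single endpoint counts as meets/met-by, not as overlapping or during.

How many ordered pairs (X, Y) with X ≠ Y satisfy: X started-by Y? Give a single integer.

3

Checking all 132 ordered pairs for relation 'started-by'; matching pairs in alphabetical order:
(C, G): C started-by G ✓
(C, Q): C started-by Q ✓
(G, Q): G started-by Q ✓
Count: 3.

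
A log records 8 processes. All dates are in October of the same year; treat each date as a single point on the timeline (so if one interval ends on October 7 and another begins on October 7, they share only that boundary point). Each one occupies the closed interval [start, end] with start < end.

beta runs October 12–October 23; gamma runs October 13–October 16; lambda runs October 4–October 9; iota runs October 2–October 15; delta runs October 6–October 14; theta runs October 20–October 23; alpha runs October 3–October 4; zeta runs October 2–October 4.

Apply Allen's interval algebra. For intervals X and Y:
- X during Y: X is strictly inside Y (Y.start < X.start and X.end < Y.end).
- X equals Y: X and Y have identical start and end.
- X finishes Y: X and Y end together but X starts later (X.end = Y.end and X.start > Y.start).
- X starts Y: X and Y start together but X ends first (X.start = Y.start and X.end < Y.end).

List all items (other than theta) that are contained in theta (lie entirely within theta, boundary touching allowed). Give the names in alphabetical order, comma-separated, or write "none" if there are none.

none

Target theta = [October 20, October 23].
alpha [October 3, October 4] → before → no.
beta [October 12, October 23] → finished-by → no.
delta [October 6, October 14] → before → no.
gamma [October 13, October 16] → before → no.
iota [October 2, October 15] → before → no.
lambda [October 4, October 9] → before → no.
zeta [October 2, October 4] → before → no.
Result: none.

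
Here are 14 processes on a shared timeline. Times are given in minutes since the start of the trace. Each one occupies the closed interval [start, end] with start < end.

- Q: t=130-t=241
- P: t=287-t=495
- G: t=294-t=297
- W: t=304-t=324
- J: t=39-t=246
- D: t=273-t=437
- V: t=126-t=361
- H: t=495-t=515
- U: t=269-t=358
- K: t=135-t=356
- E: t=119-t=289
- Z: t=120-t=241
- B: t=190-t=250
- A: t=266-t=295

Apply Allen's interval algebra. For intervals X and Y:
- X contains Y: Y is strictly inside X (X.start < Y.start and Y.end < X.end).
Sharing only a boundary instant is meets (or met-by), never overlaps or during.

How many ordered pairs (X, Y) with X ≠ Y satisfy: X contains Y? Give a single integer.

Checking all 182 ordered pairs for relation 'contains'; matching pairs in alphabetical order:
(D, G): D contains G ✓
(D, W): D contains W ✓
(E, B): E contains B ✓
(E, Q): E contains Q ✓
(E, Z): E contains Z ✓
(J, Q): J contains Q ✓
(J, Z): J contains Z ✓
(K, A): K contains A ✓
(K, B): K contains B ✓
(K, G): K contains G ✓
(K, W): K contains W ✓
(P, G): P contains G ✓
(P, W): P contains W ✓
(U, G): U contains G ✓
(U, W): U contains W ✓
(V, A): V contains A ✓
(V, B): V contains B ✓
(V, G): V contains G ✓
(V, K): V contains K ✓
(V, Q): V contains Q ✓
(V, U): V contains U ✓
(V, W): V contains W ✓
Count: 22.

22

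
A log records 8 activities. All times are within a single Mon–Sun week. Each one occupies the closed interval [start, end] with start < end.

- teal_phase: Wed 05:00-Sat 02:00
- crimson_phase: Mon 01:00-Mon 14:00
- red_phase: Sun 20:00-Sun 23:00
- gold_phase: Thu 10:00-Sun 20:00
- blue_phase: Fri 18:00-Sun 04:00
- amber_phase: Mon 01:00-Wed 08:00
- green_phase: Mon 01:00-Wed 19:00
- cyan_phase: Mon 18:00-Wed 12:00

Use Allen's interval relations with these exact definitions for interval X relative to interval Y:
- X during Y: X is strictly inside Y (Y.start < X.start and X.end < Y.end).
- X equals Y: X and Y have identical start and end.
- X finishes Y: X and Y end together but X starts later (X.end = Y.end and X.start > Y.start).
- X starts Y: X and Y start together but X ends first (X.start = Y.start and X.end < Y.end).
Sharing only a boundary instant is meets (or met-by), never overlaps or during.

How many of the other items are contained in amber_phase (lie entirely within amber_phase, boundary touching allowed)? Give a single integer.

1

Target amber_phase = [Mon 01:00, Wed 08:00].
blue_phase [Fri 18:00, Sun 04:00] → after → no.
crimson_phase [Mon 01:00, Mon 14:00] → starts → counts.
cyan_phase [Mon 18:00, Wed 12:00] → overlapped-by → no.
gold_phase [Thu 10:00, Sun 20:00] → after → no.
green_phase [Mon 01:00, Wed 19:00] → started-by → no.
red_phase [Sun 20:00, Sun 23:00] → after → no.
teal_phase [Wed 05:00, Sat 02:00] → overlapped-by → no.
Total: 1.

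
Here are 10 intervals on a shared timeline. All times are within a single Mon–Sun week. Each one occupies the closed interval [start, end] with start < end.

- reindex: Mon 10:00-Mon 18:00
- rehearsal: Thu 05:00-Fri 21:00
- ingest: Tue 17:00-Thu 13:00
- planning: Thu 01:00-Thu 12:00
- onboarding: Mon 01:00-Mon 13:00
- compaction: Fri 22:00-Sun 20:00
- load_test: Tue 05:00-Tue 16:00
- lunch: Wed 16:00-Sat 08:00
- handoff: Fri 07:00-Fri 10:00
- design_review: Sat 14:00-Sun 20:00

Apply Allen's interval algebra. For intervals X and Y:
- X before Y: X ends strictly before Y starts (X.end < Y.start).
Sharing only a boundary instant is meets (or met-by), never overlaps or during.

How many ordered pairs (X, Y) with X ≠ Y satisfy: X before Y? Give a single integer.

Checking all 90 ordered pairs for relation 'before'; matching pairs in alphabetical order:
(handoff, compaction): handoff before compaction ✓
(handoff, design_review): handoff before design_review ✓
(ingest, compaction): ingest before compaction ✓
(ingest, design_review): ingest before design_review ✓
(ingest, handoff): ingest before handoff ✓
(load_test, compaction): load_test before compaction ✓
(load_test, design_review): load_test before design_review ✓
(load_test, handoff): load_test before handoff ✓
(load_test, ingest): load_test before ingest ✓
(load_test, lunch): load_test before lunch ✓
(load_test, planning): load_test before planning ✓
(load_test, rehearsal): load_test before rehearsal ✓
(lunch, design_review): lunch before design_review ✓
(onboarding, compaction): onboarding before compaction ✓
(onboarding, design_review): onboarding before design_review ✓
(onboarding, handoff): onboarding before handoff ✓
(onboarding, ingest): onboarding before ingest ✓
(onboarding, load_test): onboarding before load_test ✓
(onboarding, lunch): onboarding before lunch ✓
(onboarding, planning): onboarding before planning ✓
(onboarding, rehearsal): onboarding before rehearsal ✓
(planning, compaction): planning before compaction ✓
(planning, design_review): planning before design_review ✓
(planning, handoff): planning before handoff ✓
... plus 10 further pairs not listed.
Count: 34.

34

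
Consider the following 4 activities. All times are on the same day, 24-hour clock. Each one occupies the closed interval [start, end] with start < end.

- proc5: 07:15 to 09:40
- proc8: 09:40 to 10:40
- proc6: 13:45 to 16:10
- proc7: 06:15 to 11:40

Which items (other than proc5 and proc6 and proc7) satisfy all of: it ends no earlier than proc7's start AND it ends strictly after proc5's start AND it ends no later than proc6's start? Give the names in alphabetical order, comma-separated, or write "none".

proc8

Conditions: its end is no earlier than proc7's start (X.end >= 06:15) AND its end is strictly after proc5's start (X.end > 07:15) AND its end is no later than proc6's start (X.end <= 13:45).
proc8: end 10:40 >= 06:15? ✓; end 10:40 > 07:15? ✓; end 10:40 <= 13:45? ✓ → yes.
Result: proc8.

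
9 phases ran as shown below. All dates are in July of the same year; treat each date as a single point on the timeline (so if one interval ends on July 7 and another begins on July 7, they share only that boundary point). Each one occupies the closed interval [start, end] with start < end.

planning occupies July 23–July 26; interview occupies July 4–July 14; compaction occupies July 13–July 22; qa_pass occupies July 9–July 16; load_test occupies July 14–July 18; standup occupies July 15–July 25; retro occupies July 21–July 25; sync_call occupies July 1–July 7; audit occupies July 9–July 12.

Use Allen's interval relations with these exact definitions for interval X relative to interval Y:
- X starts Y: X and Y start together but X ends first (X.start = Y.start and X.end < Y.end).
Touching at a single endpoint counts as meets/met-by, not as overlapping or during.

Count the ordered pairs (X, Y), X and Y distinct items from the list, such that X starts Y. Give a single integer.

Checking all 72 ordered pairs for relation 'starts'; matching pairs in alphabetical order:
(audit, qa_pass): audit starts qa_pass ✓
Count: 1.

1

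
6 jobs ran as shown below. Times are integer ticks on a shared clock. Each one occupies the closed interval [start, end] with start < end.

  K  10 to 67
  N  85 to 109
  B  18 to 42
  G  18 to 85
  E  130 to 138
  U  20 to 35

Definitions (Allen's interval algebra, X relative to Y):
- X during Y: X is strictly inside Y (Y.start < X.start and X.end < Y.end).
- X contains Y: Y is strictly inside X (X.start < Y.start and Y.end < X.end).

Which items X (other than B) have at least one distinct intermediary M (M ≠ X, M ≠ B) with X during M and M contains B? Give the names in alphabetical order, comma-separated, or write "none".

U

Target B = [18, 42].
Intermediaries M with M contains B: K.
Via K — items with X during K: U.
Union: U.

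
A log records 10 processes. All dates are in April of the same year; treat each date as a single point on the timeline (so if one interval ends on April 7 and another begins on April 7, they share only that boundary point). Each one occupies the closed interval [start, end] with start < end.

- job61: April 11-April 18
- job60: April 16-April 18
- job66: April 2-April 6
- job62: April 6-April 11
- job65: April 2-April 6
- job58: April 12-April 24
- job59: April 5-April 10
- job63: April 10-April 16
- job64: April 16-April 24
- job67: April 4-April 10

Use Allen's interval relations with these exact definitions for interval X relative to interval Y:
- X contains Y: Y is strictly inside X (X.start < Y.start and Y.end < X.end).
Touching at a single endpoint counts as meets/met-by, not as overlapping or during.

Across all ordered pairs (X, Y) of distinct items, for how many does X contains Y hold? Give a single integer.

Checking all 90 ordered pairs for relation 'contains'; matching pairs in alphabetical order:
(job58, job60): job58 contains job60 ✓
Count: 1.

1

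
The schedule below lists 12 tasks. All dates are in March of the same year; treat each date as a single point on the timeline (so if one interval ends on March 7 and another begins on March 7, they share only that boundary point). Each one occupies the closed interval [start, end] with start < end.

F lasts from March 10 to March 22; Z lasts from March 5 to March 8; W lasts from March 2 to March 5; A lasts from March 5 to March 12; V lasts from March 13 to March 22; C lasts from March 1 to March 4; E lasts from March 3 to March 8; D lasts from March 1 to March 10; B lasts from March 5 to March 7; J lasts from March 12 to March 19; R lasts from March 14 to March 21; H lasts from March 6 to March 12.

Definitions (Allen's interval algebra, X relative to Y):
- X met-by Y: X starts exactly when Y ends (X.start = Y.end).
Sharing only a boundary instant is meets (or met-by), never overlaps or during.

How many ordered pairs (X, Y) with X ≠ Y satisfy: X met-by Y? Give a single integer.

6

Checking all 132 ordered pairs for relation 'met-by'; matching pairs in alphabetical order:
(A, W): A met-by W ✓
(B, W): B met-by W ✓
(F, D): F met-by D ✓
(J, A): J met-by A ✓
(J, H): J met-by H ✓
(Z, W): Z met-by W ✓
Count: 6.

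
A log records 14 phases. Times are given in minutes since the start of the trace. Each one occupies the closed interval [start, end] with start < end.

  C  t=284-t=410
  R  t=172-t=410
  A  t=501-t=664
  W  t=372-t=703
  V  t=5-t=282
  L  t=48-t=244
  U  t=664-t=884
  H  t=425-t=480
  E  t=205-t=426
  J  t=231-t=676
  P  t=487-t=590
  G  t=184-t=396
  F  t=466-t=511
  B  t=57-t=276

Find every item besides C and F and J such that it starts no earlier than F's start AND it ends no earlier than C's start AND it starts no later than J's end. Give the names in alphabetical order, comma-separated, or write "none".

A, P, U

Conditions: its start is no earlier than F's start (X.start >= t=466) AND its end is no earlier than C's start (X.end >= t=284) AND its start is no later than J's end (X.start <= t=676).
A: start t=501 >= t=466? ✓; end t=664 >= t=284? ✓; start t=501 <= t=676? ✓ → yes.
B: start t=57 >= t=466? ✗; end t=276 >= t=284? ✗; start t=57 <= t=676? ✓ → no.
E: start t=205 >= t=466? ✗; end t=426 >= t=284? ✓; start t=205 <= t=676? ✓ → no.
G: start t=184 >= t=466? ✗; end t=396 >= t=284? ✓; start t=184 <= t=676? ✓ → no.
H: start t=425 >= t=466? ✗; end t=480 >= t=284? ✓; start t=425 <= t=676? ✓ → no.
L: start t=48 >= t=466? ✗; end t=244 >= t=284? ✗; start t=48 <= t=676? ✓ → no.
P: start t=487 >= t=466? ✓; end t=590 >= t=284? ✓; start t=487 <= t=676? ✓ → yes.
R: start t=172 >= t=466? ✗; end t=410 >= t=284? ✓; start t=172 <= t=676? ✓ → no.
U: start t=664 >= t=466? ✓; end t=884 >= t=284? ✓; start t=664 <= t=676? ✓ → yes.
V: start t=5 >= t=466? ✗; end t=282 >= t=284? ✗; start t=5 <= t=676? ✓ → no.
W: start t=372 >= t=466? ✗; end t=703 >= t=284? ✓; start t=372 <= t=676? ✓ → no.
Result: A, P, U.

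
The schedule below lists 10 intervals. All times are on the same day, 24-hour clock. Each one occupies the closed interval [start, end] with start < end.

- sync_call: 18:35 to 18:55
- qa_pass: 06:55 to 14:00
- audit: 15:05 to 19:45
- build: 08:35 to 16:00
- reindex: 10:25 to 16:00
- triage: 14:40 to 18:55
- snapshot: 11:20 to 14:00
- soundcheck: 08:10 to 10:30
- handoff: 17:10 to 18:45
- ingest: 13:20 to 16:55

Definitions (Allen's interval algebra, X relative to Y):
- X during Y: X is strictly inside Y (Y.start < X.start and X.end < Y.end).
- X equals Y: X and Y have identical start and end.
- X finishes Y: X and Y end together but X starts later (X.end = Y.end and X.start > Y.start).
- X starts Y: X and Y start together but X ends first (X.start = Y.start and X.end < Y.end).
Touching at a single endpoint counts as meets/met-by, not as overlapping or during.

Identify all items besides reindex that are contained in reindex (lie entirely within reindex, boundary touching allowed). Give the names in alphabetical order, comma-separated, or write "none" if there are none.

Target reindex = [10:25, 16:00].
audit [15:05, 19:45] → overlapped-by → no.
build [08:35, 16:00] → finished-by → no.
handoff [17:10, 18:45] → after → no.
ingest [13:20, 16:55] → overlapped-by → no.
qa_pass [06:55, 14:00] → overlaps → no.
snapshot [11:20, 14:00] → during → yes.
soundcheck [08:10, 10:30] → overlaps → no.
sync_call [18:35, 18:55] → after → no.
triage [14:40, 18:55] → overlapped-by → no.
Result: snapshot.

snapshot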